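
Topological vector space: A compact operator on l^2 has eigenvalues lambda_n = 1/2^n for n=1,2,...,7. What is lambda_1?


The eigenvalue formula gives lambda_1 = 1/2^1
= 1/2
= 0.5000

0.5000


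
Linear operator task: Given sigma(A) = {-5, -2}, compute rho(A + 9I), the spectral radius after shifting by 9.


Spectrum of A + 9I = {4, 7}
Spectral radius = max |lambda| over the shifted spectrum
= max(4, 7) = 7

7


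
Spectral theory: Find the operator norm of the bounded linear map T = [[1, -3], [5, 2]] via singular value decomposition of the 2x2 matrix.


A^T A = [[26, 7], [7, 13]]
trace(A^T A) = 39, det(A^T A) = 289
discriminant = 39^2 - 4*289 = 365
Largest eigenvalue of A^T A = (trace + sqrt(disc))/2 = 29.0525
||T|| = sqrt(29.0525) = 5.3900

5.3900


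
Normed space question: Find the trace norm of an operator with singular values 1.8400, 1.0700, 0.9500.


The nuclear norm is the sum of all singular values.
||T||_1 = 1.8400 + 1.0700 + 0.9500
= 3.8600

3.8600


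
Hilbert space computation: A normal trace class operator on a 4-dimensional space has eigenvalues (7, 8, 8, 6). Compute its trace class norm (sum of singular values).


For a normal operator, singular values equal |eigenvalues|.
Trace norm = sum |lambda_i| = 7 + 8 + 8 + 6
= 29

29


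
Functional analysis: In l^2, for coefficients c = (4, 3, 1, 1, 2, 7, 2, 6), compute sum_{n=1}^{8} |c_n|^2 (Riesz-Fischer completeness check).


sum |c_n|^2 = 4^2 + 3^2 + 1^2 + 1^2 + 2^2 + 7^2 + 2^2 + 6^2
= 16 + 9 + 1 + 1 + 4 + 49 + 4 + 36
= 120

120


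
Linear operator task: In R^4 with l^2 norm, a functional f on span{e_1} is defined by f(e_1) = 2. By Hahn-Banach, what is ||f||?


The norm of f is given by ||f|| = sup_{||x||=1} |f(x)|.
On span{e_1}, ||e_1|| = 1, so ||f|| = |f(e_1)| / ||e_1||
= |2| / 1 = 2.0000

2.0000


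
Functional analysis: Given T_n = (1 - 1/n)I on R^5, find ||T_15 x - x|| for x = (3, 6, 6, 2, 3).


T_15 x - x = (1 - 1/15)x - x = -x/15
||x|| = sqrt(94) = 9.6954
||T_15 x - x|| = ||x||/15 = 9.6954/15 = 0.6464

0.6464


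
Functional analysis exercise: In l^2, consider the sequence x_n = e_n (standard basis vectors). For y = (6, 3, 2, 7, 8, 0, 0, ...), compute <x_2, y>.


x_2 = e_2 is the standard basis vector with 1 in position 2.
<x_2, y> = y_2 = 3
As n -> infinity, <x_n, y> -> 0, confirming weak convergence of (x_n) to 0.

3


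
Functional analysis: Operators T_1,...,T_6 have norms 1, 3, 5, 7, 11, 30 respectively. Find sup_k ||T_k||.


By the Uniform Boundedness Principle, the supremum of norms is finite.
sup_k ||T_k|| = max(1, 3, 5, 7, 11, 30) = 30

30


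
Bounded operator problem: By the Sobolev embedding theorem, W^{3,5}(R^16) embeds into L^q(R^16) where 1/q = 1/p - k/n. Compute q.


Using the Sobolev embedding formula: 1/q = 1/p - k/n
1/q = 1/5 - 3/16 = 1/80
q = 1/(1/80) = 80

80.0000


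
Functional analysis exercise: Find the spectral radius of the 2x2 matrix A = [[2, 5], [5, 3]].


For a 2x2 matrix, eigenvalues satisfy lambda^2 - (trace)*lambda + det = 0
trace = 2 + 3 = 5
det = 2*3 - 5*5 = -19
discriminant = 5^2 - 4*(-19) = 101
spectral radius = max |eigenvalue| = 7.5249

7.5249


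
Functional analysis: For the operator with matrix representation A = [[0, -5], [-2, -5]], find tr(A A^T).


trace(A * A^T) = sum of squares of all entries
= 0^2 + (-5)^2 + (-2)^2 + (-5)^2
= 0 + 25 + 4 + 25
= 54

54


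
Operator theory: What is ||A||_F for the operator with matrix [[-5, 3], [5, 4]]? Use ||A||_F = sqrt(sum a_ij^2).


||A||_F^2 = sum a_ij^2
= (-5)^2 + 3^2 + 5^2 + 4^2
= 25 + 9 + 25 + 16 = 75
||A||_F = sqrt(75) = 8.6603

8.6603


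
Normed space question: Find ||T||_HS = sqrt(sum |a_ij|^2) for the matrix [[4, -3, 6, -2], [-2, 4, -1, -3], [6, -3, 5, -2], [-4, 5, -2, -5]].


The Hilbert-Schmidt norm is sqrt(sum of squares of all entries).
Sum of squares = 4^2 + (-3)^2 + 6^2 + (-2)^2 + (-2)^2 + 4^2 + (-1)^2 + (-3)^2 + 6^2 + (-3)^2 + 5^2 + (-2)^2 + (-4)^2 + 5^2 + (-2)^2 + (-5)^2
= 16 + 9 + 36 + 4 + 4 + 16 + 1 + 9 + 36 + 9 + 25 + 4 + 16 + 25 + 4 + 25 = 239
||T||_HS = sqrt(239) = 15.4596

15.4596


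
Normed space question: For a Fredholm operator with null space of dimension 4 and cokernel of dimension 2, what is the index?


The Fredholm index is defined as ind(T) = dim(ker T) - dim(coker T)
= 4 - 2
= 2

2


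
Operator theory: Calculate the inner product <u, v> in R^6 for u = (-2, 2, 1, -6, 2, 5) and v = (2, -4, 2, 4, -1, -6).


Computing the standard inner product <u, v> = sum u_i * v_i
= -2*2 + 2*-4 + 1*2 + -6*4 + 2*-1 + 5*-6
= -4 + -8 + 2 + -24 + -2 + -30
= -66

-66


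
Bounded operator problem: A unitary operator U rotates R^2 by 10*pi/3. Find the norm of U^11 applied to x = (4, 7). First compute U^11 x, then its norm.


U is a rotation by theta = 10*pi/3
U^11 = rotation by 11*theta = 110*pi/3 = 2*pi/3 (mod 2*pi)
cos(2*pi/3) = -0.5000, sin(2*pi/3) = 0.8660
U^11 x = (-0.5000 * 4 - 0.8660 * 7, 0.8660 * 4 + -0.5000 * 7)
= (-8.0622, -0.0359)
||U^11 x|| = sqrt((-8.0622)^2 + (-0.0359)^2) = sqrt(65.0000) = 8.0623

8.0623


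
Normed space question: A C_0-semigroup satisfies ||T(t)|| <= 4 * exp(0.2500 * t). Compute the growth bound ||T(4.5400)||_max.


||T(4.5400)|| <= 4 * exp(0.2500 * 4.5400)
= 4 * exp(1.1350)
= 4 * 3.1112
= 12.4447

12.4447


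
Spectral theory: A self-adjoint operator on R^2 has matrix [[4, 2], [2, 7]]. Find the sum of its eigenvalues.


For a self-adjoint (symmetric) matrix, the eigenvalues are real.
The sum of eigenvalues equals the trace of the matrix.
trace = 4 + 7 = 11

11


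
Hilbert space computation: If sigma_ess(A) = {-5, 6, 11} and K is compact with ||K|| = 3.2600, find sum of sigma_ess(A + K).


By Weyl's theorem, the essential spectrum is invariant under compact perturbations.
sigma_ess(A + K) = sigma_ess(A) = {-5, 6, 11}
Sum = -5 + 6 + 11 = 12

12


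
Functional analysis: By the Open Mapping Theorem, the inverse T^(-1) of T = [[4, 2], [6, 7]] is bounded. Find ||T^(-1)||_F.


det(T) = 4*7 - 2*6 = 16
T^(-1) = (1/16) * [[7, -2], [-6, 4]] = [[0.4375, -0.1250], [-0.3750, 0.2500]]
||T^(-1)||_F^2 = 0.4375^2 + (-0.1250)^2 + (-0.3750)^2 + 0.2500^2 = 0.4102
||T^(-1)||_F = sqrt(0.4102) = 0.6404

0.6404


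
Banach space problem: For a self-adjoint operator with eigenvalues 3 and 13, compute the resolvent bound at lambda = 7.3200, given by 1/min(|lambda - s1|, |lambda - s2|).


dist(7.3200, {3, 13}) = min(|7.3200 - 3|, |7.3200 - 13|)
= min(4.3200, 5.6800) = 4.3200
Resolvent bound = 1/4.3200 = 0.2315

0.2315


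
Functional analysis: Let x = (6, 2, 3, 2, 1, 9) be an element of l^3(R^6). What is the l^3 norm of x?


The l^3 norm = (sum |x_i|^3)^(1/3)
Sum of 3th powers = 216 + 8 + 27 + 8 + 1 + 729 = 989
||x||_3 = (989)^(1/3) = 9.9632

9.9632


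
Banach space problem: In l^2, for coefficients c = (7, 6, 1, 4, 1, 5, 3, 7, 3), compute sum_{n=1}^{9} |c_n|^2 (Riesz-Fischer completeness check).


sum |c_n|^2 = 7^2 + 6^2 + 1^2 + 4^2 + 1^2 + 5^2 + 3^2 + 7^2 + 3^2
= 49 + 36 + 1 + 16 + 1 + 25 + 9 + 49 + 9
= 195

195


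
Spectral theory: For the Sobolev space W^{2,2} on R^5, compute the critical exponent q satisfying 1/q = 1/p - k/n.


Using the Sobolev embedding formula: 1/q = 1/p - k/n
1/q = 1/2 - 2/5 = 1/10
q = 1/(1/10) = 10

10.0000


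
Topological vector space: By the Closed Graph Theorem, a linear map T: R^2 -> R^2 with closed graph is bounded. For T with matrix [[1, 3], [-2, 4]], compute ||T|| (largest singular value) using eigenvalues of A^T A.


A^T A = [[5, -5], [-5, 25]]
trace(A^T A) = 30, det(A^T A) = 100
discriminant = 30^2 - 4*100 = 500
Largest eigenvalue of A^T A = (trace + sqrt(disc))/2 = 26.1803
||T|| = sqrt(26.1803) = 5.1167

5.1167


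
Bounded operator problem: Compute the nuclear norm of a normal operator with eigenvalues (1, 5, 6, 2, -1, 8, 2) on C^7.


For a normal operator, singular values equal |eigenvalues|.
Trace norm = sum |lambda_i| = 1 + 5 + 6 + 2 + 1 + 8 + 2
= 25

25


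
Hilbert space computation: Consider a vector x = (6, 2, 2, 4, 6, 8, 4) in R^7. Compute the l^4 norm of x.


The l^4 norm = (sum |x_i|^4)^(1/4)
Sum of 4th powers = 1296 + 16 + 16 + 256 + 1296 + 4096 + 256 = 7232
||x||_4 = (7232)^(1/4) = 9.2218

9.2218


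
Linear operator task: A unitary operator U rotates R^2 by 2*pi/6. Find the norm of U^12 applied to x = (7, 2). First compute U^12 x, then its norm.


U is a rotation by theta = 2*pi/6
U^12 = rotation by 12*theta = 24*pi/6 = 0*pi/6 (mod 2*pi)
cos(0*pi/6) = 1.0000, sin(0*pi/6) = 0.0000
U^12 x = (1.0000 * 7 - 0.0000 * 2, 0.0000 * 7 + 1.0000 * 2)
= (7.0000, 2.0000)
||U^12 x|| = sqrt(7.0000^2 + 2.0000^2) = sqrt(53.0000) = 7.2801

7.2801


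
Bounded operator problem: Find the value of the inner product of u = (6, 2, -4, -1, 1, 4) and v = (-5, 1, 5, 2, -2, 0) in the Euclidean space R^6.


Computing the standard inner product <u, v> = sum u_i * v_i
= 6*-5 + 2*1 + -4*5 + -1*2 + 1*-2 + 4*0
= -30 + 2 + -20 + -2 + -2 + 0
= -52

-52


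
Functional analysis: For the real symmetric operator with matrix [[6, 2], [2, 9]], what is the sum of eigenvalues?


For a self-adjoint (symmetric) matrix, the eigenvalues are real.
The sum of eigenvalues equals the trace of the matrix.
trace = 6 + 9 = 15

15


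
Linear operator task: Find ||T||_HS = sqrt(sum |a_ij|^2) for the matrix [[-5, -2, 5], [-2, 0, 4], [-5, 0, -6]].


The Hilbert-Schmidt norm is sqrt(sum of squares of all entries).
Sum of squares = (-5)^2 + (-2)^2 + 5^2 + (-2)^2 + 0^2 + 4^2 + (-5)^2 + 0^2 + (-6)^2
= 25 + 4 + 25 + 4 + 0 + 16 + 25 + 0 + 36 = 135
||T||_HS = sqrt(135) = 11.6190

11.6190


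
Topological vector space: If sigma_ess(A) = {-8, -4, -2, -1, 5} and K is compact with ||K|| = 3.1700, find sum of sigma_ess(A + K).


By Weyl's theorem, the essential spectrum is invariant under compact perturbations.
sigma_ess(A + K) = sigma_ess(A) = {-8, -4, -2, -1, 5}
Sum = -8 + -4 + -2 + -1 + 5 = -10

-10


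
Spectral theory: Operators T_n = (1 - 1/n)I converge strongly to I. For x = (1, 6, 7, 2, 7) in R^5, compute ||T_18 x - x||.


T_18 x - x = (1 - 1/18)x - x = -x/18
||x|| = sqrt(139) = 11.7898
||T_18 x - x|| = ||x||/18 = 11.7898/18 = 0.6550

0.6550


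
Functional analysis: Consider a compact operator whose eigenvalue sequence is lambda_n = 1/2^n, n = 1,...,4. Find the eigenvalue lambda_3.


The eigenvalue formula gives lambda_3 = 1/2^3
= 1/8
= 0.1250

0.1250


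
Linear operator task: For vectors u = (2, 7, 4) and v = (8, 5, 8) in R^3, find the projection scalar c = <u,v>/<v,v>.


Computing <u,v> = 2*8 + 7*5 + 4*8 = 83
Computing <v,v> = 8^2 + 5^2 + 8^2 = 153
Projection coefficient = 83/153 = 0.5425

0.5425


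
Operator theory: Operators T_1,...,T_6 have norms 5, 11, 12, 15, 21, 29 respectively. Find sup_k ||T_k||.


By the Uniform Boundedness Principle, the supremum of norms is finite.
sup_k ||T_k|| = max(5, 11, 12, 15, 21, 29) = 29

29


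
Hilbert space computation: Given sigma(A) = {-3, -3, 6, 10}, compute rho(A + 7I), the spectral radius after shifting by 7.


Spectrum of A + 7I = {4, 4, 13, 17}
Spectral radius = max |lambda| over the shifted spectrum
= max(4, 4, 13, 17) = 17

17


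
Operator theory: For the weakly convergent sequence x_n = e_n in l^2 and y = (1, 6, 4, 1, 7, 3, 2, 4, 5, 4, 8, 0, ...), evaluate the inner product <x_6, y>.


x_6 = e_6 is the standard basis vector with 1 in position 6.
<x_6, y> = y_6 = 3
As n -> infinity, <x_n, y> -> 0, confirming weak convergence of (x_n) to 0.

3


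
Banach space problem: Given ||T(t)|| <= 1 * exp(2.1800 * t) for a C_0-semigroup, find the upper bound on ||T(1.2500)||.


||T(1.2500)|| <= 1 * exp(2.1800 * 1.2500)
= 1 * exp(2.7250)
= 1 * 15.2564
= 15.2564

15.2564


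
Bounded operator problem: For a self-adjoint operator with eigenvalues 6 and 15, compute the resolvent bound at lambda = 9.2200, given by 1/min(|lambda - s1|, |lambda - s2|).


dist(9.2200, {6, 15}) = min(|9.2200 - 6|, |9.2200 - 15|)
= min(3.2200, 5.7800) = 3.2200
Resolvent bound = 1/3.2200 = 0.3106

0.3106


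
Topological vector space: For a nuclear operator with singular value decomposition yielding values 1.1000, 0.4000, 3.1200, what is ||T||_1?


The nuclear norm is the sum of all singular values.
||T||_1 = 1.1000 + 0.4000 + 3.1200
= 4.6200

4.6200


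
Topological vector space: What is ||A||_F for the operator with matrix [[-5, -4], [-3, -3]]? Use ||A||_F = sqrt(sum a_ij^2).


||A||_F^2 = sum a_ij^2
= (-5)^2 + (-4)^2 + (-3)^2 + (-3)^2
= 25 + 16 + 9 + 9 = 59
||A||_F = sqrt(59) = 7.6811

7.6811


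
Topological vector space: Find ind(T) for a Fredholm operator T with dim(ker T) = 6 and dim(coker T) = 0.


The Fredholm index is defined as ind(T) = dim(ker T) - dim(coker T)
= 6 - 0
= 6

6


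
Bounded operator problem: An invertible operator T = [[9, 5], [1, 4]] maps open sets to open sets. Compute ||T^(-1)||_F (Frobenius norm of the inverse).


det(T) = 9*4 - 5*1 = 31
T^(-1) = (1/31) * [[4, -5], [-1, 9]] = [[0.1290, -0.1613], [-0.0323, 0.2903]]
||T^(-1)||_F^2 = 0.1290^2 + (-0.1613)^2 + (-0.0323)^2 + 0.2903^2 = 0.1280
||T^(-1)||_F = sqrt(0.1280) = 0.3578

0.3578


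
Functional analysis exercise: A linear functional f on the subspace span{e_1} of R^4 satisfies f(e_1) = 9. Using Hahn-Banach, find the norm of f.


The norm of f is given by ||f|| = sup_{||x||=1} |f(x)|.
On span{e_1}, ||e_1|| = 1, so ||f|| = |f(e_1)| / ||e_1||
= |9| / 1 = 9.0000

9.0000


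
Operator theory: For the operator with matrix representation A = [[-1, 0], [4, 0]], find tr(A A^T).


trace(A * A^T) = sum of squares of all entries
= (-1)^2 + 0^2 + 4^2 + 0^2
= 1 + 0 + 16 + 0
= 17

17


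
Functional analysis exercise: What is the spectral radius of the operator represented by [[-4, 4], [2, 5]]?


For a 2x2 matrix, eigenvalues satisfy lambda^2 - (trace)*lambda + det = 0
trace = -4 + 5 = 1
det = -4*5 - 4*2 = -28
discriminant = 1^2 - 4*(-28) = 113
spectral radius = max |eigenvalue| = 5.8151

5.8151


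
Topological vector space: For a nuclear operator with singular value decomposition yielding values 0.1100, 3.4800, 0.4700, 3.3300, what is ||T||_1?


The nuclear norm is the sum of all singular values.
||T||_1 = 0.1100 + 3.4800 + 0.4700 + 3.3300
= 7.3900

7.3900


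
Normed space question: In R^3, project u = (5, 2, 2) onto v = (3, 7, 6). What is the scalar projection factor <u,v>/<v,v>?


Computing <u,v> = 5*3 + 2*7 + 2*6 = 41
Computing <v,v> = 3^2 + 7^2 + 6^2 = 94
Projection coefficient = 41/94 = 0.4362

0.4362


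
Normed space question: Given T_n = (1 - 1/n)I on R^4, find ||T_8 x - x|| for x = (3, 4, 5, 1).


T_8 x - x = (1 - 1/8)x - x = -x/8
||x|| = sqrt(51) = 7.1414
||T_8 x - x|| = ||x||/8 = 7.1414/8 = 0.8927

0.8927


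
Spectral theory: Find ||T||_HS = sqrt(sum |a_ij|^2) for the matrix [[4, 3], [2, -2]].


The Hilbert-Schmidt norm is sqrt(sum of squares of all entries).
Sum of squares = 4^2 + 3^2 + 2^2 + (-2)^2
= 16 + 9 + 4 + 4 = 33
||T||_HS = sqrt(33) = 5.7446

5.7446


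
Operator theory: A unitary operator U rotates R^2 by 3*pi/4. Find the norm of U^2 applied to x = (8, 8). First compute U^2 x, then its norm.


U is a rotation by theta = 3*pi/4
U^2 = rotation by 2*theta = 6*pi/4
cos(6*pi/4) = 0.0000, sin(6*pi/4) = -1.0000
U^2 x = (0.0000 * 8 - -1.0000 * 8, -1.0000 * 8 + 0.0000 * 8)
= (8.0000, -8.0000)
||U^2 x|| = sqrt(8.0000^2 + (-8.0000)^2) = sqrt(128.0000) = 11.3137

11.3137


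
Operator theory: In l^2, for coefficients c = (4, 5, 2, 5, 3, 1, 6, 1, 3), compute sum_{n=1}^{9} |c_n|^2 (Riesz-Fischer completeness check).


sum |c_n|^2 = 4^2 + 5^2 + 2^2 + 5^2 + 3^2 + 1^2 + 6^2 + 1^2 + 3^2
= 16 + 25 + 4 + 25 + 9 + 1 + 36 + 1 + 9
= 126

126


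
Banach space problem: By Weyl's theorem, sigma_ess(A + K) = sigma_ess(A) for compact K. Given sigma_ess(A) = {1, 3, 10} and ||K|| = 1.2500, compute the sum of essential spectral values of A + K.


By Weyl's theorem, the essential spectrum is invariant under compact perturbations.
sigma_ess(A + K) = sigma_ess(A) = {1, 3, 10}
Sum = 1 + 3 + 10 = 14

14


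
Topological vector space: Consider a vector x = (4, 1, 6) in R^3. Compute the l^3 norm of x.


The l^3 norm = (sum |x_i|^3)^(1/3)
Sum of 3th powers = 64 + 1 + 216 = 281
||x||_3 = (281)^(1/3) = 6.5499

6.5499


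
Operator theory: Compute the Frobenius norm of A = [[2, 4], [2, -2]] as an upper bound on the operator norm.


||A||_F^2 = sum a_ij^2
= 2^2 + 4^2 + 2^2 + (-2)^2
= 4 + 16 + 4 + 4 = 28
||A||_F = sqrt(28) = 5.2915

5.2915


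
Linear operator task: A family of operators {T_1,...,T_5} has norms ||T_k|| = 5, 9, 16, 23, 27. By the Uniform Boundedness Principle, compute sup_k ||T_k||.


By the Uniform Boundedness Principle, the supremum of norms is finite.
sup_k ||T_k|| = max(5, 9, 16, 23, 27) = 27

27


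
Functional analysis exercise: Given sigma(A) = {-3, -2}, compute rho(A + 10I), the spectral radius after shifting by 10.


Spectrum of A + 10I = {7, 8}
Spectral radius = max |lambda| over the shifted spectrum
= max(7, 8) = 8

8


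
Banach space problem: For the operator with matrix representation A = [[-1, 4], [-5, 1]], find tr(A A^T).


trace(A * A^T) = sum of squares of all entries
= (-1)^2 + 4^2 + (-5)^2 + 1^2
= 1 + 16 + 25 + 1
= 43

43


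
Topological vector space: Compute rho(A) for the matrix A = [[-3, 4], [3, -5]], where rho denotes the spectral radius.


For a 2x2 matrix, eigenvalues satisfy lambda^2 - (trace)*lambda + det = 0
trace = -3 + -5 = -8
det = -3*-5 - 4*3 = 3
discriminant = (-8)^2 - 4*(3) = 52
spectral radius = max |eigenvalue| = 7.6056

7.6056


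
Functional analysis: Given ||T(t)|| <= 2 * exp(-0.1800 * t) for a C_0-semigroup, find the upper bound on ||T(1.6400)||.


||T(1.6400)|| <= 2 * exp(-0.1800 * 1.6400)
= 2 * exp(-0.2952)
= 2 * 0.7444
= 1.4888

1.4888


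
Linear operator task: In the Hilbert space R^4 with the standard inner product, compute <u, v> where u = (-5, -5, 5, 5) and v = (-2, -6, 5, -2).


Computing the standard inner product <u, v> = sum u_i * v_i
= -5*-2 + -5*-6 + 5*5 + 5*-2
= 10 + 30 + 25 + -10
= 55

55


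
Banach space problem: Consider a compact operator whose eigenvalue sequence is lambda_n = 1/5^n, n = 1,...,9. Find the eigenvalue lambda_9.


The eigenvalue formula gives lambda_9 = 1/5^9
= 1/1953125
= 5.1200e-07

5.1200e-07


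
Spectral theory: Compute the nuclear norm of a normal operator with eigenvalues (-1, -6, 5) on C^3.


For a normal operator, singular values equal |eigenvalues|.
Trace norm = sum |lambda_i| = 1 + 6 + 5
= 12

12


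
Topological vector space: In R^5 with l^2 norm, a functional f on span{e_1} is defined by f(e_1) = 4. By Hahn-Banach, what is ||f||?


The norm of f is given by ||f|| = sup_{||x||=1} |f(x)|.
On span{e_1}, ||e_1|| = 1, so ||f|| = |f(e_1)| / ||e_1||
= |4| / 1 = 4.0000

4.0000


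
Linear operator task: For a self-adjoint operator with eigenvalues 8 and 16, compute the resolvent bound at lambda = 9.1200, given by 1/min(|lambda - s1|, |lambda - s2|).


dist(9.1200, {8, 16}) = min(|9.1200 - 8|, |9.1200 - 16|)
= min(1.1200, 6.8800) = 1.1200
Resolvent bound = 1/1.1200 = 0.8929

0.8929


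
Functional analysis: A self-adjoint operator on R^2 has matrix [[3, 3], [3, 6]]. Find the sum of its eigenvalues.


For a self-adjoint (symmetric) matrix, the eigenvalues are real.
The sum of eigenvalues equals the trace of the matrix.
trace = 3 + 6 = 9

9


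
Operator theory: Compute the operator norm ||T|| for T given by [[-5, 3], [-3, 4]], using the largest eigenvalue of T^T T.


A^T A = [[34, -27], [-27, 25]]
trace(A^T A) = 59, det(A^T A) = 121
discriminant = 59^2 - 4*121 = 2997
Largest eigenvalue of A^T A = (trace + sqrt(disc))/2 = 56.8724
||T|| = sqrt(56.8724) = 7.5414

7.5414


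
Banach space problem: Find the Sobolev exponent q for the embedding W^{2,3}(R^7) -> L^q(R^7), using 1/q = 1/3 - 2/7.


Using the Sobolev embedding formula: 1/q = 1/p - k/n
1/q = 1/3 - 2/7 = 1/21
q = 1/(1/21) = 21

21.0000


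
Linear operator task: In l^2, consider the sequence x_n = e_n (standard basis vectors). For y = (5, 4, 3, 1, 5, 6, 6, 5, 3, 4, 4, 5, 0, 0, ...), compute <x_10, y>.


x_10 = e_10 is the standard basis vector with 1 in position 10.
<x_10, y> = y_10 = 4
As n -> infinity, <x_n, y> -> 0, confirming weak convergence of (x_n) to 0.

4


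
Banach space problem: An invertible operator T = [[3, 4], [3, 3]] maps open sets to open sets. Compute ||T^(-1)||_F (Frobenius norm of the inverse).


det(T) = 3*3 - 4*3 = -3
T^(-1) = (1/-3) * [[3, -4], [-3, 3]] = [[-1.0000, 1.3333], [1.0000, -1.0000]]
||T^(-1)||_F^2 = (-1.0000)^2 + 1.3333^2 + 1.0000^2 + (-1.0000)^2 = 4.7778
||T^(-1)||_F = sqrt(4.7778) = 2.1858

2.1858


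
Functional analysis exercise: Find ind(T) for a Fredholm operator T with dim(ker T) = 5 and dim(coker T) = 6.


The Fredholm index is defined as ind(T) = dim(ker T) - dim(coker T)
= 5 - 6
= -1

-1


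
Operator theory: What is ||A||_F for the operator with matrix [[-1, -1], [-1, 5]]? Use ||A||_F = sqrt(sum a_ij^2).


||A||_F^2 = sum a_ij^2
= (-1)^2 + (-1)^2 + (-1)^2 + 5^2
= 1 + 1 + 1 + 25 = 28
||A||_F = sqrt(28) = 5.2915

5.2915


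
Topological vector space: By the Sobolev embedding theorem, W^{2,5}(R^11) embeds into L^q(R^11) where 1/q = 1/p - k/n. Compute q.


Using the Sobolev embedding formula: 1/q = 1/p - k/n
1/q = 1/5 - 2/11 = 1/55
q = 1/(1/55) = 55

55.0000


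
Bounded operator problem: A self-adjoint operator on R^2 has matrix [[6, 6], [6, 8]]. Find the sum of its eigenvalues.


For a self-adjoint (symmetric) matrix, the eigenvalues are real.
The sum of eigenvalues equals the trace of the matrix.
trace = 6 + 8 = 14

14


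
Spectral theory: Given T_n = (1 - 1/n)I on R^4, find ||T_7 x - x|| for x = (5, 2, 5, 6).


T_7 x - x = (1 - 1/7)x - x = -x/7
||x|| = sqrt(90) = 9.4868
||T_7 x - x|| = ||x||/7 = 9.4868/7 = 1.3553

1.3553


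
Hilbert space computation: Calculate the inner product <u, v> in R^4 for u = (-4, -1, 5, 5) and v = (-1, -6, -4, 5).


Computing the standard inner product <u, v> = sum u_i * v_i
= -4*-1 + -1*-6 + 5*-4 + 5*5
= 4 + 6 + -20 + 25
= 15

15


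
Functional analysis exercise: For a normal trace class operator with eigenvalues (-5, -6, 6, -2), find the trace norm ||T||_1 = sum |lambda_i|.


For a normal operator, singular values equal |eigenvalues|.
Trace norm = sum |lambda_i| = 5 + 6 + 6 + 2
= 19

19


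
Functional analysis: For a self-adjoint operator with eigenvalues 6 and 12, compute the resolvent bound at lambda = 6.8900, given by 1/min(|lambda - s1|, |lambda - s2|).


dist(6.8900, {6, 12}) = min(|6.8900 - 6|, |6.8900 - 12|)
= min(0.8900, 5.1100) = 0.8900
Resolvent bound = 1/0.8900 = 1.1236

1.1236


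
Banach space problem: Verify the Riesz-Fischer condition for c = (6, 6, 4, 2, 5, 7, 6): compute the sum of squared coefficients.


sum |c_n|^2 = 6^2 + 6^2 + 4^2 + 2^2 + 5^2 + 7^2 + 6^2
= 36 + 36 + 16 + 4 + 25 + 49 + 36
= 202

202


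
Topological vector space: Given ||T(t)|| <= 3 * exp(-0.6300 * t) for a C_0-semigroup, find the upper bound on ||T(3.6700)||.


||T(3.6700)|| <= 3 * exp(-0.6300 * 3.6700)
= 3 * exp(-2.3121)
= 3 * 0.0991
= 0.2972

0.2972


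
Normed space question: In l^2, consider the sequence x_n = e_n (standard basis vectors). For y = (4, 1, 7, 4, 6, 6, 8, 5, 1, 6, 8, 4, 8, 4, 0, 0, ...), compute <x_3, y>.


x_3 = e_3 is the standard basis vector with 1 in position 3.
<x_3, y> = y_3 = 7
As n -> infinity, <x_n, y> -> 0, confirming weak convergence of (x_n) to 0.

7


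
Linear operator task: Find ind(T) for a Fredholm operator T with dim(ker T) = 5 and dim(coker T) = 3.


The Fredholm index is defined as ind(T) = dim(ker T) - dim(coker T)
= 5 - 3
= 2

2


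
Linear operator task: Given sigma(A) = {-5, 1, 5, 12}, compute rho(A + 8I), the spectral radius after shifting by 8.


Spectrum of A + 8I = {3, 9, 13, 20}
Spectral radius = max |lambda| over the shifted spectrum
= max(3, 9, 13, 20) = 20

20


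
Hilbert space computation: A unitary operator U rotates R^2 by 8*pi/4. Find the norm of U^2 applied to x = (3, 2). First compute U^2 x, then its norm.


U is a rotation by theta = 8*pi/4
U^2 = rotation by 2*theta = 16*pi/4 = 0*pi/4 (mod 2*pi)
cos(0*pi/4) = 1.0000, sin(0*pi/4) = 0.0000
U^2 x = (1.0000 * 3 - 0.0000 * 2, 0.0000 * 3 + 1.0000 * 2)
= (3.0000, 2.0000)
||U^2 x|| = sqrt(3.0000^2 + 2.0000^2) = sqrt(13.0000) = 3.6056

3.6056


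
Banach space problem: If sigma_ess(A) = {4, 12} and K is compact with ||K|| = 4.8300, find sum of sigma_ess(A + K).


By Weyl's theorem, the essential spectrum is invariant under compact perturbations.
sigma_ess(A + K) = sigma_ess(A) = {4, 12}
Sum = 4 + 12 = 16

16


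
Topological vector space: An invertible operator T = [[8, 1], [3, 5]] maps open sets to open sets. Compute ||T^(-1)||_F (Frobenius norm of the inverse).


det(T) = 8*5 - 1*3 = 37
T^(-1) = (1/37) * [[5, -1], [-3, 8]] = [[0.1351, -0.0270], [-0.0811, 0.2162]]
||T^(-1)||_F^2 = 0.1351^2 + (-0.0270)^2 + (-0.0811)^2 + 0.2162^2 = 0.0723
||T^(-1)||_F = sqrt(0.0723) = 0.2689

0.2689


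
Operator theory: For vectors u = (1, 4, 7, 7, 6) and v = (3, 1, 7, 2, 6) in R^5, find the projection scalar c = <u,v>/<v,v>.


Computing <u,v> = 1*3 + 4*1 + 7*7 + 7*2 + 6*6 = 106
Computing <v,v> = 3^2 + 1^2 + 7^2 + 2^2 + 6^2 = 99
Projection coefficient = 106/99 = 1.0707

1.0707


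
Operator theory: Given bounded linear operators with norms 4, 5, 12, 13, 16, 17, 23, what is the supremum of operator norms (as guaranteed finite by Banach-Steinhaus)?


By the Uniform Boundedness Principle, the supremum of norms is finite.
sup_k ||T_k|| = max(4, 5, 12, 13, 16, 17, 23) = 23

23


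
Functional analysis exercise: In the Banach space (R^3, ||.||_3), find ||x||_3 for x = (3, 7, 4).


The l^3 norm = (sum |x_i|^3)^(1/3)
Sum of 3th powers = 27 + 343 + 64 = 434
||x||_3 = (434)^(1/3) = 7.5712

7.5712


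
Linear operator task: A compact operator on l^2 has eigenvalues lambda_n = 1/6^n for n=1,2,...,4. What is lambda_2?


The eigenvalue formula gives lambda_2 = 1/6^2
= 1/36
= 0.0278

0.0278


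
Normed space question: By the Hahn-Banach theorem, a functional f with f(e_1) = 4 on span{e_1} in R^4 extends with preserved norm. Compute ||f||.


The norm of f is given by ||f|| = sup_{||x||=1} |f(x)|.
On span{e_1}, ||e_1|| = 1, so ||f|| = |f(e_1)| / ||e_1||
= |4| / 1 = 4.0000

4.0000


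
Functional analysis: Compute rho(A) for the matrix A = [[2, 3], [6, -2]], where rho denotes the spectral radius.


For a 2x2 matrix, eigenvalues satisfy lambda^2 - (trace)*lambda + det = 0
trace = 2 + -2 = 0
det = 2*-2 - 3*6 = -22
discriminant = 0^2 - 4*(-22) = 88
spectral radius = max |eigenvalue| = 4.6904

4.6904


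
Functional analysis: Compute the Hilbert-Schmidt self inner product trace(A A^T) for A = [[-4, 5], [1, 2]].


trace(A * A^T) = sum of squares of all entries
= (-4)^2 + 5^2 + 1^2 + 2^2
= 16 + 25 + 1 + 4
= 46

46


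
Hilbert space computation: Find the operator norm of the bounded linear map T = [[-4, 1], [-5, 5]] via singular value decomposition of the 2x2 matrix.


A^T A = [[41, -29], [-29, 26]]
trace(A^T A) = 67, det(A^T A) = 225
discriminant = 67^2 - 4*225 = 3589
Largest eigenvalue of A^T A = (trace + sqrt(disc))/2 = 63.4541
||T|| = sqrt(63.4541) = 7.9658

7.9658


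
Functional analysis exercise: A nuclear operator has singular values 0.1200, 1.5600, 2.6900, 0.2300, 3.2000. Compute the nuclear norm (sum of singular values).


The nuclear norm is the sum of all singular values.
||T||_1 = 0.1200 + 1.5600 + 2.6900 + 0.2300 + 3.2000
= 7.8000

7.8000


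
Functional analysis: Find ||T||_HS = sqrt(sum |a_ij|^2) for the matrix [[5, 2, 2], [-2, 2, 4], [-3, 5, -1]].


The Hilbert-Schmidt norm is sqrt(sum of squares of all entries).
Sum of squares = 5^2 + 2^2 + 2^2 + (-2)^2 + 2^2 + 4^2 + (-3)^2 + 5^2 + (-1)^2
= 25 + 4 + 4 + 4 + 4 + 16 + 9 + 25 + 1 = 92
||T||_HS = sqrt(92) = 9.5917

9.5917


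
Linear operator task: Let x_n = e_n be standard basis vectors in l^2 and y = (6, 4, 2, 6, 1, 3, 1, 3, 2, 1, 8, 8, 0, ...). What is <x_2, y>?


x_2 = e_2 is the standard basis vector with 1 in position 2.
<x_2, y> = y_2 = 4
As n -> infinity, <x_n, y> -> 0, confirming weak convergence of (x_n) to 0.

4


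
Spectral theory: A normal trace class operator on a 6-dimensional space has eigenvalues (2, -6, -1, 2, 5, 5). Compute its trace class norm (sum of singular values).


For a normal operator, singular values equal |eigenvalues|.
Trace norm = sum |lambda_i| = 2 + 6 + 1 + 2 + 5 + 5
= 21

21


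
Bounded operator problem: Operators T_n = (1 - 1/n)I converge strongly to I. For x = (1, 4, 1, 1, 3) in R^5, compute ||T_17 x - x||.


T_17 x - x = (1 - 1/17)x - x = -x/17
||x|| = sqrt(28) = 5.2915
||T_17 x - x|| = ||x||/17 = 5.2915/17 = 0.3113

0.3113


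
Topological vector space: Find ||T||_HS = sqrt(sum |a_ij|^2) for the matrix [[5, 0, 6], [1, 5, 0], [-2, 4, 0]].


The Hilbert-Schmidt norm is sqrt(sum of squares of all entries).
Sum of squares = 5^2 + 0^2 + 6^2 + 1^2 + 5^2 + 0^2 + (-2)^2 + 4^2 + 0^2
= 25 + 0 + 36 + 1 + 25 + 0 + 4 + 16 + 0 = 107
||T||_HS = sqrt(107) = 10.3441

10.3441


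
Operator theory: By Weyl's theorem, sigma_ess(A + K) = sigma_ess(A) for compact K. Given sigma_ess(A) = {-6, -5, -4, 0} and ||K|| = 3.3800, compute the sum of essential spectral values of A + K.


By Weyl's theorem, the essential spectrum is invariant under compact perturbations.
sigma_ess(A + K) = sigma_ess(A) = {-6, -5, -4, 0}
Sum = -6 + -5 + -4 + 0 = -15

-15


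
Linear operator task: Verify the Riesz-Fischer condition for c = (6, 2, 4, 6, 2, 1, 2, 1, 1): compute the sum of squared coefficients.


sum |c_n|^2 = 6^2 + 2^2 + 4^2 + 6^2 + 2^2 + 1^2 + 2^2 + 1^2 + 1^2
= 36 + 4 + 16 + 36 + 4 + 1 + 4 + 1 + 1
= 103

103


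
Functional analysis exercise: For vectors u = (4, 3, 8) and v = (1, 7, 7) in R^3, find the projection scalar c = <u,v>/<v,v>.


Computing <u,v> = 4*1 + 3*7 + 8*7 = 81
Computing <v,v> = 1^2 + 7^2 + 7^2 = 99
Projection coefficient = 81/99 = 0.8182

0.8182


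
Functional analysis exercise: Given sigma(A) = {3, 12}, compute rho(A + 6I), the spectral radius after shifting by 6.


Spectrum of A + 6I = {9, 18}
Spectral radius = max |lambda| over the shifted spectrum
= max(9, 18) = 18

18


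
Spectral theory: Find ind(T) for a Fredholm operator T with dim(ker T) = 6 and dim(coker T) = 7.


The Fredholm index is defined as ind(T) = dim(ker T) - dim(coker T)
= 6 - 7
= -1

-1


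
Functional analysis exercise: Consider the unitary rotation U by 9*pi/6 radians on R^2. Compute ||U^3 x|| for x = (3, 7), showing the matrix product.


U is a rotation by theta = 9*pi/6
U^3 = rotation by 3*theta = 27*pi/6 = 3*pi/6 (mod 2*pi)
cos(3*pi/6) = 0.0000, sin(3*pi/6) = 1.0000
U^3 x = (0.0000 * 3 - 1.0000 * 7, 1.0000 * 3 + 0.0000 * 7)
= (-7.0000, 3.0000)
||U^3 x|| = sqrt((-7.0000)^2 + 3.0000^2) = sqrt(58.0000) = 7.6158

7.6158


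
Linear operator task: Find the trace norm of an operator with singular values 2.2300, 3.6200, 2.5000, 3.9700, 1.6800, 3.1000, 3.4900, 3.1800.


The nuclear norm is the sum of all singular values.
||T||_1 = 2.2300 + 3.6200 + 2.5000 + 3.9700 + 1.6800 + 3.1000 + 3.4900 + 3.1800
= 23.7700

23.7700


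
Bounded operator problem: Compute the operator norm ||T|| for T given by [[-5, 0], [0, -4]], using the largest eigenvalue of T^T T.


A^T A = [[25, 0], [0, 16]]
trace(A^T A) = 41, det(A^T A) = 400
discriminant = 41^2 - 4*400 = 81
Largest eigenvalue of A^T A = (trace + sqrt(disc))/2 = 25.0000
||T|| = sqrt(25.0000) = 5.0000

5.0000


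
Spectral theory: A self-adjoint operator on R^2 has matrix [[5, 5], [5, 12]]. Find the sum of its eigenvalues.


For a self-adjoint (symmetric) matrix, the eigenvalues are real.
The sum of eigenvalues equals the trace of the matrix.
trace = 5 + 12 = 17

17


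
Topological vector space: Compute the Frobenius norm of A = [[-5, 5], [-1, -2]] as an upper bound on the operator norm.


||A||_F^2 = sum a_ij^2
= (-5)^2 + 5^2 + (-1)^2 + (-2)^2
= 25 + 25 + 1 + 4 = 55
||A||_F = sqrt(55) = 7.4162

7.4162


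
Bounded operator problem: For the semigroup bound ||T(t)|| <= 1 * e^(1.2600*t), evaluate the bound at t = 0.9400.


||T(0.9400)|| <= 1 * exp(1.2600 * 0.9400)
= 1 * exp(1.1844)
= 1 * 3.2687
= 3.2687

3.2687


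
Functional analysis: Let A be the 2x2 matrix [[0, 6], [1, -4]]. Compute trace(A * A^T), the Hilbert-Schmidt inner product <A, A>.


trace(A * A^T) = sum of squares of all entries
= 0^2 + 6^2 + 1^2 + (-4)^2
= 0 + 36 + 1 + 16
= 53

53


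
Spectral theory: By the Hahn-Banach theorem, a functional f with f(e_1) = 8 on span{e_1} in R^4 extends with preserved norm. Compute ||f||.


The norm of f is given by ||f|| = sup_{||x||=1} |f(x)|.
On span{e_1}, ||e_1|| = 1, so ||f|| = |f(e_1)| / ||e_1||
= |8| / 1 = 8.0000

8.0000


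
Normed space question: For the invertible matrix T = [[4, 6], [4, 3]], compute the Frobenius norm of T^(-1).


det(T) = 4*3 - 6*4 = -12
T^(-1) = (1/-12) * [[3, -6], [-4, 4]] = [[-0.2500, 0.5000], [0.3333, -0.3333]]
||T^(-1)||_F^2 = (-0.2500)^2 + 0.5000^2 + 0.3333^2 + (-0.3333)^2 = 0.5347
||T^(-1)||_F = sqrt(0.5347) = 0.7312

0.7312


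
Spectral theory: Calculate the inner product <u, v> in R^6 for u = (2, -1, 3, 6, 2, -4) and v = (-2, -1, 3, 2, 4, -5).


Computing the standard inner product <u, v> = sum u_i * v_i
= 2*-2 + -1*-1 + 3*3 + 6*2 + 2*4 + -4*-5
= -4 + 1 + 9 + 12 + 8 + 20
= 46

46


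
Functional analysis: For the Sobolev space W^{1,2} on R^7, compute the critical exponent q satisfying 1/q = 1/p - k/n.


Using the Sobolev embedding formula: 1/q = 1/p - k/n
1/q = 1/2 - 1/7 = 5/14
q = 1/(5/14) = 14/5 = 2.8000

2.8000


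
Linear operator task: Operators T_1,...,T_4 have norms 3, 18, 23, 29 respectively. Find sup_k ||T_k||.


By the Uniform Boundedness Principle, the supremum of norms is finite.
sup_k ||T_k|| = max(3, 18, 23, 29) = 29

29


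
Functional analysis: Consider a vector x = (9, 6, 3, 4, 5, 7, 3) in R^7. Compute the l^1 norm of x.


The l^1 norm equals the sum of absolute values of all components.
||x||_1 = 9 + 6 + 3 + 4 + 5 + 7 + 3
= 37

37.0000


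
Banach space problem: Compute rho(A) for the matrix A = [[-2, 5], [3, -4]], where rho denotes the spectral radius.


For a 2x2 matrix, eigenvalues satisfy lambda^2 - (trace)*lambda + det = 0
trace = -2 + -4 = -6
det = -2*-4 - 5*3 = -7
discriminant = (-6)^2 - 4*(-7) = 64
spectral radius = max |eigenvalue| = 7.0000

7.0000


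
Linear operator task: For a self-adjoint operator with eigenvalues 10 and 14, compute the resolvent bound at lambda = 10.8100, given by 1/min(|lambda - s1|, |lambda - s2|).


dist(10.8100, {10, 14}) = min(|10.8100 - 10|, |10.8100 - 14|)
= min(0.8100, 3.1900) = 0.8100
Resolvent bound = 1/0.8100 = 1.2346

1.2346


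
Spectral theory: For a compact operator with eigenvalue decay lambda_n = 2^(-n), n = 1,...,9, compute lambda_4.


The eigenvalue formula gives lambda_4 = 1/2^4
= 1/16
= 0.0625

0.0625


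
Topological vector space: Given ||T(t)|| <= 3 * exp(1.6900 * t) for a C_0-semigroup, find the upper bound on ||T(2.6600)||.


||T(2.6600)|| <= 3 * exp(1.6900 * 2.6600)
= 3 * exp(4.4954)
= 3 * 89.6040
= 268.8120

268.8120


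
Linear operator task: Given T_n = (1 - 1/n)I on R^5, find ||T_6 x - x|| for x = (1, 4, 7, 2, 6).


T_6 x - x = (1 - 1/6)x - x = -x/6
||x|| = sqrt(106) = 10.2956
||T_6 x - x|| = ||x||/6 = 10.2956/6 = 1.7159

1.7159


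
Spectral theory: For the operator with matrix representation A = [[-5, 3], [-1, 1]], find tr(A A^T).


trace(A * A^T) = sum of squares of all entries
= (-5)^2 + 3^2 + (-1)^2 + 1^2
= 25 + 9 + 1 + 1
= 36

36


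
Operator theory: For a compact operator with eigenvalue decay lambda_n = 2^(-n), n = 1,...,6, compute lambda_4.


The eigenvalue formula gives lambda_4 = 1/2^4
= 1/16
= 0.0625

0.0625


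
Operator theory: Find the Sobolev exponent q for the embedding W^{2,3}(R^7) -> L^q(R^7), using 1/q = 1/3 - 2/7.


Using the Sobolev embedding formula: 1/q = 1/p - k/n
1/q = 1/3 - 2/7 = 1/21
q = 1/(1/21) = 21

21.0000


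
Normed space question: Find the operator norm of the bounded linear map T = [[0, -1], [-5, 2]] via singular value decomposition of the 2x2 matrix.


A^T A = [[25, -10], [-10, 5]]
trace(A^T A) = 30, det(A^T A) = 25
discriminant = 30^2 - 4*25 = 800
Largest eigenvalue of A^T A = (trace + sqrt(disc))/2 = 29.1421
||T|| = sqrt(29.1421) = 5.3983

5.3983


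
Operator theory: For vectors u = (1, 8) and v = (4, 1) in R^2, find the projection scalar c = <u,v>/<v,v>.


Computing <u,v> = 1*4 + 8*1 = 12
Computing <v,v> = 4^2 + 1^2 = 17
Projection coefficient = 12/17 = 0.7059

0.7059


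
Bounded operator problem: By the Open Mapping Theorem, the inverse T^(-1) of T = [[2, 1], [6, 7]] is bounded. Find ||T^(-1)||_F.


det(T) = 2*7 - 1*6 = 8
T^(-1) = (1/8) * [[7, -1], [-6, 2]] = [[0.8750, -0.1250], [-0.7500, 0.2500]]
||T^(-1)||_F^2 = 0.8750^2 + (-0.1250)^2 + (-0.7500)^2 + 0.2500^2 = 1.4062
||T^(-1)||_F = sqrt(1.4062) = 1.1859

1.1859


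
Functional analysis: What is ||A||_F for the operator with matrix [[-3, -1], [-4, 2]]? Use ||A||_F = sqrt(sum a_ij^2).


||A||_F^2 = sum a_ij^2
= (-3)^2 + (-1)^2 + (-4)^2 + 2^2
= 9 + 1 + 16 + 4 = 30
||A||_F = sqrt(30) = 5.4772

5.4772


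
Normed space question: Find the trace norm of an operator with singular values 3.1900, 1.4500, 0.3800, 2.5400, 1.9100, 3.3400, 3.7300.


The nuclear norm is the sum of all singular values.
||T||_1 = 3.1900 + 1.4500 + 0.3800 + 2.5400 + 1.9100 + 3.3400 + 3.7300
= 16.5400

16.5400


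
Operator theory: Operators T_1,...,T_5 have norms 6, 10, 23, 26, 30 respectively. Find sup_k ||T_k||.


By the Uniform Boundedness Principle, the supremum of norms is finite.
sup_k ||T_k|| = max(6, 10, 23, 26, 30) = 30

30


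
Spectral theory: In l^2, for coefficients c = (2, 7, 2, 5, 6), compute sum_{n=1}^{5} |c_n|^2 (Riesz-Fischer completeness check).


sum |c_n|^2 = 2^2 + 7^2 + 2^2 + 5^2 + 6^2
= 4 + 49 + 4 + 25 + 36
= 118

118


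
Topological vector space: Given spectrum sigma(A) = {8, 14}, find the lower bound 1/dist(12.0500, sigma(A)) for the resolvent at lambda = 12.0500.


dist(12.0500, {8, 14}) = min(|12.0500 - 8|, |12.0500 - 14|)
= min(4.0500, 1.9500) = 1.9500
Resolvent bound = 1/1.9500 = 0.5128

0.5128


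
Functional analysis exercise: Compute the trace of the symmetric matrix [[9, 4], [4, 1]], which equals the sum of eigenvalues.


For a self-adjoint (symmetric) matrix, the eigenvalues are real.
The sum of eigenvalues equals the trace of the matrix.
trace = 9 + 1 = 10

10


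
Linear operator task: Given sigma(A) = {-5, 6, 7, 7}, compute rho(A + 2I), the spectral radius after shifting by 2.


Spectrum of A + 2I = {-3, 8, 9, 9}
Spectral radius = max |lambda| over the shifted spectrum
= max(3, 8, 9, 9) = 9

9


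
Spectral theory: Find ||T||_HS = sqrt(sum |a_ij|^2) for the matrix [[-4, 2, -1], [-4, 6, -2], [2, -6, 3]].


The Hilbert-Schmidt norm is sqrt(sum of squares of all entries).
Sum of squares = (-4)^2 + 2^2 + (-1)^2 + (-4)^2 + 6^2 + (-2)^2 + 2^2 + (-6)^2 + 3^2
= 16 + 4 + 1 + 16 + 36 + 4 + 4 + 36 + 9 = 126
||T||_HS = sqrt(126) = 11.2250

11.2250


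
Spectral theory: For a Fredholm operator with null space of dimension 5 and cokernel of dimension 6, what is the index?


The Fredholm index is defined as ind(T) = dim(ker T) - dim(coker T)
= 5 - 6
= -1

-1


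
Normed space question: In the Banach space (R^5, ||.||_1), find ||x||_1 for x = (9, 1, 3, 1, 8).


The l^1 norm equals the sum of absolute values of all components.
||x||_1 = 9 + 1 + 3 + 1 + 8
= 22

22.0000


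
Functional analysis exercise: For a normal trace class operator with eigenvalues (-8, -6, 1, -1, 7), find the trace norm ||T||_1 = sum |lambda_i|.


For a normal operator, singular values equal |eigenvalues|.
Trace norm = sum |lambda_i| = 8 + 6 + 1 + 1 + 7
= 23

23
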